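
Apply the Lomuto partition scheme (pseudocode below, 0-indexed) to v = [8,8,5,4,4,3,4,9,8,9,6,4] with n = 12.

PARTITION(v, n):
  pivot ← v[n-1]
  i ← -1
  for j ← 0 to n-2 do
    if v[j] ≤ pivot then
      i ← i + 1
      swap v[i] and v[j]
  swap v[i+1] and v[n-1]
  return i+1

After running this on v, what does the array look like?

pivot=4, i=-1
j=0: 8>4, skip
j=1: 8>4, skip
j=2: 5>4, skip
j=3: 4≤4, i=0, swap(0,3) ⇒ [4,8,5,8,4,3,4,9,8,9,6,4]
j=4: 4≤4, i=1, swap(1,4) ⇒ [4,4,5,8,8,3,4,9,8,9,6,4]
j=5: 3≤4, i=2, swap(2,5) ⇒ [4,4,3,8,8,5,4,9,8,9,6,4]
j=6: 4≤4, i=3, swap(3,6) ⇒ [4,4,3,4,8,5,8,9,8,9,6,4]
j=7: 9>4, skip
j=8: 8>4, skip
j=9: 9>4, skip
j=10: 6>4, skip
swap(4,11) ⇒ [4,4,3,4,4,5,8,9,8,9,6,8]; return 4

[4,4,3,4,4,5,8,9,8,9,6,8]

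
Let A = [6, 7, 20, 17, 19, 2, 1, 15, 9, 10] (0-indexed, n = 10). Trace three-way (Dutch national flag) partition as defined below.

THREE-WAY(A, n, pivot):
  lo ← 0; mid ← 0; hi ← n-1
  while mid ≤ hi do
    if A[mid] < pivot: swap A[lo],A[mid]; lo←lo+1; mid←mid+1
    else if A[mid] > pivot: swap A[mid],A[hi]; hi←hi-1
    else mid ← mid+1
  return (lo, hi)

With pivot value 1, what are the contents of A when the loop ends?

[1, 20, 17, 19, 2, 7, 15, 9, 10, 6]

pivot = 1; lo=0, mid=0, hi=9
A[mid]=6>1: swap A[0],A[9]; hi=8 → [10, 7, 20, 17, 19, 2, 1, 15, 9, 6]
A[mid]=10>1: swap A[0],A[8]; hi=7 → [9, 7, 20, 17, 19, 2, 1, 15, 10, 6]
A[mid]=9>1: swap A[0],A[7]; hi=6 → [15, 7, 20, 17, 19, 2, 1, 9, 10, 6]
A[mid]=15>1: swap A[0],A[6]; hi=5 → [1, 7, 20, 17, 19, 2, 15, 9, 10, 6]
A[mid]=1=1: mid=1
A[mid]=7>1: swap A[1],A[5]; hi=4 → [1, 2, 20, 17, 19, 7, 15, 9, 10, 6]
A[mid]=2>1: swap A[1],A[4]; hi=3 → [1, 19, 20, 17, 2, 7, 15, 9, 10, 6]
A[mid]=19>1: swap A[1],A[3]; hi=2 → [1, 17, 20, 19, 2, 7, 15, 9, 10, 6]
A[mid]=17>1: swap A[1],A[2]; hi=1 → [1, 20, 17, 19, 2, 7, 15, 9, 10, 6]
A[mid]=20>1: swap A[1],A[1]; hi=0 → [1, 20, 17, 19, 2, 7, 15, 9, 10, 6]
end: lo=0, hi=0; A = [1, 20, 17, 19, 2, 7, 15, 9, 10, 6]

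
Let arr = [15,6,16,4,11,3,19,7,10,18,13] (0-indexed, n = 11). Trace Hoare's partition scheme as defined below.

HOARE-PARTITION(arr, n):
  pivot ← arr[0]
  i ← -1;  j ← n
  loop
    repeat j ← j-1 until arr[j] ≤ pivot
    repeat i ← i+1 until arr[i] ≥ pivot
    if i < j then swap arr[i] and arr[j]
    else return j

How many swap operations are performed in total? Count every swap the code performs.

3

pivot = arr[0] = 15; i = -1, j = 11
j→10 (arr[10]=13≤15), i→0 (arr[0]=15≥15); i<j, swap → [13,6,16,4,11,3,19,7,10,18,15]
j→8 (arr[8]=10≤15), i→2 (arr[2]=16≥15); i<j, swap → [13,6,10,4,11,3,19,7,16,18,15]
j→7 (arr[7]=7≤15), i→6 (arr[6]=19≥15); i<j, swap → [13,6,10,4,11,3,7,19,16,18,15]
j→6, i→7; i≥j, return j=6. arr = [13,6,10,4,11,3,7,19,16,18,15]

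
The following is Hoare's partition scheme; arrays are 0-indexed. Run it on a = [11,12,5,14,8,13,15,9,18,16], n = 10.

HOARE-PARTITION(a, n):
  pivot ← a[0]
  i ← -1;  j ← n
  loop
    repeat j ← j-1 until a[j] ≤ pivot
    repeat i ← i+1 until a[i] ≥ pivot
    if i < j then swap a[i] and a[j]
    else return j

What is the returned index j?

pivot = a[0] = 11; i = -1, j = 10
j→7 (a[7]=9≤11), i→0 (a[0]=11≥11); i<j, swap → [9,12,5,14,8,13,15,11,18,16]
j→4 (a[4]=8≤11), i→1 (a[1]=12≥11); i<j, swap → [9,8,5,14,12,13,15,11,18,16]
j→2, i→3; i≥j, return j=2. a = [9,8,5,14,12,13,15,11,18,16]

2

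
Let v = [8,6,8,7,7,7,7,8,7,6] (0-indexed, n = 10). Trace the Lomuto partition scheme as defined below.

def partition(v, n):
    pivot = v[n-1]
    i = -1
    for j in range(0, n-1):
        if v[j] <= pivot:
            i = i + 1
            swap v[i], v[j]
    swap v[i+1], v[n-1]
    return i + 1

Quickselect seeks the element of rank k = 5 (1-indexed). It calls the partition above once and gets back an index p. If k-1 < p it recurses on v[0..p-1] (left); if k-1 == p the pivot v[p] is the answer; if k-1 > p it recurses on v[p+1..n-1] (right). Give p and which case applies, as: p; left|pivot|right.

1; right

pivot=6, i=-1
j=0: 8>6, skip
j=1: 6≤6, i=0, swap(0,1) ⇒ [6,8,8,7,7,7,7,8,7,6]
j=2: 8>6, skip
j=3: 7>6, skip
j=4: 7>6, skip
j=5: 7>6, skip
j=6: 7>6, skip
j=7: 8>6, skip
j=8: 7>6, skip
swap(1,9) ⇒ [6,6,8,7,7,7,7,8,7,8]; return 1
p = 1; k-1 = 4 > 1 ⇒ right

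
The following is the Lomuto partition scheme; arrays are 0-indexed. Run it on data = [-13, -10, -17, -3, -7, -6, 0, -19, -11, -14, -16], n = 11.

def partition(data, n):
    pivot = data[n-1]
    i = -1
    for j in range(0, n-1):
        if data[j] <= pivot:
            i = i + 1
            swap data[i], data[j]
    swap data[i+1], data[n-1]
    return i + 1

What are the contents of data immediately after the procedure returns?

pivot = data[10] = -16; i = -1
j=0: data[0]=-13 > -16 → no swap
j=1: data[1]=-10 > -16 → no swap
j=2: data[2]=-17 ≤ -16 → i=0, swap data[0],data[2] → [-17, -10, -13, -3, -7, -6, 0, -19, -11, -14, -16]
j=3: data[3]=-3 > -16 → no swap
j=4: data[4]=-7 > -16 → no swap
j=5: data[5]=-6 > -16 → no swap
j=6: data[6]=0 > -16 → no swap
j=7: data[7]=-19 ≤ -16 → i=1, swap data[1],data[7] → [-17, -19, -13, -3, -7, -6, 0, -10, -11, -14, -16]
j=8: data[8]=-11 > -16 → no swap
j=9: data[9]=-14 > -16 → no swap
final swap data[2],data[10] → [-17, -19, -16, -3, -7, -6, 0, -10, -11, -14, -13]; return 2

[-17, -19, -16, -3, -7, -6, 0, -10, -11, -14, -13]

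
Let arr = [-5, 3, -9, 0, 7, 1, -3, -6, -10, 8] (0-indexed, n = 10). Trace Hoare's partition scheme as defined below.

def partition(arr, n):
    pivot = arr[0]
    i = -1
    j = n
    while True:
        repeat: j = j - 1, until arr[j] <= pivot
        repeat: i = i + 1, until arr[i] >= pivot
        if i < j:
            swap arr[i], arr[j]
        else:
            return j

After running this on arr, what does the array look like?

[-10, -6, -9, 0, 7, 1, -3, 3, -5, 8]

pivot = arr[0] = -5; i = -1, j = 10
j→8 (arr[8]=-10≤-5), i→0 (arr[0]=-5≥-5); i<j, swap → [-10, 3, -9, 0, 7, 1, -3, -6, -5, 8]
j→7 (arr[7]=-6≤-5), i→1 (arr[1]=3≥-5); i<j, swap → [-10, -6, -9, 0, 7, 1, -3, 3, -5, 8]
j→2, i→3; i≥j, return j=2. arr = [-10, -6, -9, 0, 7, 1, -3, 3, -5, 8]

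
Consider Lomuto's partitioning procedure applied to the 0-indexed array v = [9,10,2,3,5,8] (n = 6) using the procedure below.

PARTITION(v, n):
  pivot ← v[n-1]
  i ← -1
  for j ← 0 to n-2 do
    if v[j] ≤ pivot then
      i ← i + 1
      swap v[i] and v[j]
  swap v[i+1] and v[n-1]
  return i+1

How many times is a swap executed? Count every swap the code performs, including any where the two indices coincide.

4

pivot = v[5] = 8; i = -1
j=0: v[0]=9 > 8 → no swap
j=1: v[1]=10 > 8 → no swap
j=2: v[2]=2 ≤ 8 → i=0, swap v[0],v[2] → [2,10,9,3,5,8]
j=3: v[3]=3 ≤ 8 → i=1, swap v[1],v[3] → [2,3,9,10,5,8]
j=4: v[4]=5 ≤ 8 → i=2, swap v[2],v[4] → [2,3,5,10,9,8]
final swap v[3],v[5] → [2,3,5,8,9,10]; return 3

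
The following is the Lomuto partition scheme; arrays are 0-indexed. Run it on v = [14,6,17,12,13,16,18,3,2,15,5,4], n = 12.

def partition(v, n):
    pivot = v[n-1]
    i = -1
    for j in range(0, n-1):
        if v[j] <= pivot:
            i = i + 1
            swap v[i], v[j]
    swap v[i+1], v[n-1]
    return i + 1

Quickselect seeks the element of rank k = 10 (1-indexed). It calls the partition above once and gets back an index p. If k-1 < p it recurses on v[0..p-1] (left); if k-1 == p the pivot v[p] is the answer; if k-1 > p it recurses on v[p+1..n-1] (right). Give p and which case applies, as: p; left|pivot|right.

pivot=4, i=-1
j=0: 14>4, skip
j=1: 6>4, skip
j=2: 17>4, skip
j=3: 12>4, skip
j=4: 13>4, skip
j=5: 16>4, skip
j=6: 18>4, skip
j=7: 3≤4, i=0, swap(0,7) ⇒ [3,6,17,12,13,16,18,14,2,15,5,4]
j=8: 2≤4, i=1, swap(1,8) ⇒ [3,2,17,12,13,16,18,14,6,15,5,4]
j=9: 15>4, skip
j=10: 5>4, skip
swap(2,11) ⇒ [3,2,4,12,13,16,18,14,6,15,5,17]; return 2
p = 2; k-1 = 9 > 2 ⇒ right

2; right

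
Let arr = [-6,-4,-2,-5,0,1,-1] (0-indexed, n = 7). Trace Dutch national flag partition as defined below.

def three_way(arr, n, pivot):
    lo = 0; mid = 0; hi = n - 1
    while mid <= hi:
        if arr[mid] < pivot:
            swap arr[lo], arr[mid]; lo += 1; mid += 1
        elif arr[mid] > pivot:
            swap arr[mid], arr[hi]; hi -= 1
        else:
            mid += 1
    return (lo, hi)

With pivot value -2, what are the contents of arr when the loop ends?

lo=0 mid=0 hi=6
-6<-2: swap(0,0), lo=1 mid=1 ⇒ [-6,-4,-2,-5,0,1,-1]
-4<-2: swap(1,1), lo=2 mid=2 ⇒ [-6,-4,-2,-5,0,1,-1]
-2=-2: mid=3
-5<-2: swap(2,3), lo=3 mid=4 ⇒ [-6,-4,-5,-2,0,1,-1]
0>-2: swap(4,6), hi=5 ⇒ [-6,-4,-5,-2,-1,1,0]
-1>-2: swap(4,5), hi=4 ⇒ [-6,-4,-5,-2,1,-1,0]
1>-2: swap(4,4), hi=3 ⇒ [-6,-4,-5,-2,1,-1,0]
done. lo=3 hi=3; arr=[-6,-4,-5,-2,1,-1,0]

[-6,-4,-5,-2,1,-1,0]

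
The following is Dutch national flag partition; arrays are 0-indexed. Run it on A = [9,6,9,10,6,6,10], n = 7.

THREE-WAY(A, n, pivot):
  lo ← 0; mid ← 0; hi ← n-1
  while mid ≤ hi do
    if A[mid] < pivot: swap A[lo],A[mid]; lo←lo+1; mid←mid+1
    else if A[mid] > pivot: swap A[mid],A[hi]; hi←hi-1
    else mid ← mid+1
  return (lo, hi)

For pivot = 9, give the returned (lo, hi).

(3, 4)

pivot = 9; lo=0, mid=0, hi=6
A[mid]=9=9: mid=1
A[mid]=6<9: swap A[0],A[1]; lo=1,mid=2 → [6,9,9,10,6,6,10]
A[mid]=9=9: mid=3
A[mid]=10>9: swap A[3],A[6]; hi=5 → [6,9,9,10,6,6,10]
A[mid]=10>9: swap A[3],A[5]; hi=4 → [6,9,9,6,6,10,10]
A[mid]=6<9: swap A[1],A[3]; lo=2,mid=4 → [6,6,9,9,6,10,10]
A[mid]=6<9: swap A[2],A[4]; lo=3,mid=5 → [6,6,6,9,9,10,10]
end: lo=3, hi=4; A = [6,6,6,9,9,10,10]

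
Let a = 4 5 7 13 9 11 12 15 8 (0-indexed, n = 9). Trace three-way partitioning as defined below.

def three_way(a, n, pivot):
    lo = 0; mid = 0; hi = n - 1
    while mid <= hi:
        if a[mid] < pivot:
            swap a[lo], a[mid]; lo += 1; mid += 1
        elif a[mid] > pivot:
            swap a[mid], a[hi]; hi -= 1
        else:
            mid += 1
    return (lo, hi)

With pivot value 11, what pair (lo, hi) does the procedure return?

(5, 5)

pivot = 11; lo=0, mid=0, hi=8
a[mid]=4<11: swap a[0],a[0]; lo=1,mid=1 → 4 5 7 13 9 11 12 15 8
a[mid]=5<11: swap a[1],a[1]; lo=2,mid=2 → 4 5 7 13 9 11 12 15 8
a[mid]=7<11: swap a[2],a[2]; lo=3,mid=3 → 4 5 7 13 9 11 12 15 8
a[mid]=13>11: swap a[3],a[8]; hi=7 → 4 5 7 8 9 11 12 15 13
a[mid]=8<11: swap a[3],a[3]; lo=4,mid=4 → 4 5 7 8 9 11 12 15 13
a[mid]=9<11: swap a[4],a[4]; lo=5,mid=5 → 4 5 7 8 9 11 12 15 13
a[mid]=11=11: mid=6
a[mid]=12>11: swap a[6],a[7]; hi=6 → 4 5 7 8 9 11 15 12 13
a[mid]=15>11: swap a[6],a[6]; hi=5 → 4 5 7 8 9 11 15 12 13
end: lo=5, hi=5; a = 4 5 7 8 9 11 15 12 13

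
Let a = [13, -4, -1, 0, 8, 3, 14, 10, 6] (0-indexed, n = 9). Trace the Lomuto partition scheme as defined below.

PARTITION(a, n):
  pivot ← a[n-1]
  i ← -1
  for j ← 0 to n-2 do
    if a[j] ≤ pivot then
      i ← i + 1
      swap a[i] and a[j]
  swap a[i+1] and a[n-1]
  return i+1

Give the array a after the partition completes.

pivot=6, i=-1
j=0: 13>6, skip
j=1: -4≤6, i=0, swap(0,1) ⇒ [-4, 13, -1, 0, 8, 3, 14, 10, 6]
j=2: -1≤6, i=1, swap(1,2) ⇒ [-4, -1, 13, 0, 8, 3, 14, 10, 6]
j=3: 0≤6, i=2, swap(2,3) ⇒ [-4, -1, 0, 13, 8, 3, 14, 10, 6]
j=4: 8>6, skip
j=5: 3≤6, i=3, swap(3,5) ⇒ [-4, -1, 0, 3, 8, 13, 14, 10, 6]
j=6: 14>6, skip
j=7: 10>6, skip
swap(4,8) ⇒ [-4, -1, 0, 3, 6, 13, 14, 10, 8]; return 4

[-4, -1, 0, 3, 6, 13, 14, 10, 8]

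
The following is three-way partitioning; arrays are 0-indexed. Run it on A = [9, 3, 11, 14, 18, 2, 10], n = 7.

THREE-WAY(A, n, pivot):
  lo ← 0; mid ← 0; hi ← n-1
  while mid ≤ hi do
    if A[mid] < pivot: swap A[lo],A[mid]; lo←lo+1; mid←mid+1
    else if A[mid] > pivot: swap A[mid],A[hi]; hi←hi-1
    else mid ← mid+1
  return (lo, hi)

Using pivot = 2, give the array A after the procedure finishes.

[2, 11, 14, 18, 3, 10, 9]

lo=0 mid=0 hi=6
9>2: swap(0,6), hi=5 ⇒ [10, 3, 11, 14, 18, 2, 9]
10>2: swap(0,5), hi=4 ⇒ [2, 3, 11, 14, 18, 10, 9]
2=2: mid=1
3>2: swap(1,4), hi=3 ⇒ [2, 18, 11, 14, 3, 10, 9]
18>2: swap(1,3), hi=2 ⇒ [2, 14, 11, 18, 3, 10, 9]
14>2: swap(1,2), hi=1 ⇒ [2, 11, 14, 18, 3, 10, 9]
11>2: swap(1,1), hi=0 ⇒ [2, 11, 14, 18, 3, 10, 9]
done. lo=0 hi=0; A=[2, 11, 14, 18, 3, 10, 9]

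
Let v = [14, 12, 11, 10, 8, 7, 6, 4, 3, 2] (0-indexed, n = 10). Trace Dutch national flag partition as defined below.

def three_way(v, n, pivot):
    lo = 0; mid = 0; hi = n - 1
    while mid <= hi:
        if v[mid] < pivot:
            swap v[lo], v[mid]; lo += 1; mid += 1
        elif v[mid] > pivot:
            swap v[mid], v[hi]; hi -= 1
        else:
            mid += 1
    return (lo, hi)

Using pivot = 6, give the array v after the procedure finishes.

[2, 3, 4, 6, 7, 8, 10, 11, 12, 14]

pivot = 6; lo=0, mid=0, hi=9
v[mid]=14>6: swap v[0],v[9]; hi=8 → [2, 12, 11, 10, 8, 7, 6, 4, 3, 14]
v[mid]=2<6: swap v[0],v[0]; lo=1,mid=1 → [2, 12, 11, 10, 8, 7, 6, 4, 3, 14]
v[mid]=12>6: swap v[1],v[8]; hi=7 → [2, 3, 11, 10, 8, 7, 6, 4, 12, 14]
v[mid]=3<6: swap v[1],v[1]; lo=2,mid=2 → [2, 3, 11, 10, 8, 7, 6, 4, 12, 14]
v[mid]=11>6: swap v[2],v[7]; hi=6 → [2, 3, 4, 10, 8, 7, 6, 11, 12, 14]
v[mid]=4<6: swap v[2],v[2]; lo=3,mid=3 → [2, 3, 4, 10, 8, 7, 6, 11, 12, 14]
v[mid]=10>6: swap v[3],v[6]; hi=5 → [2, 3, 4, 6, 8, 7, 10, 11, 12, 14]
v[mid]=6=6: mid=4
v[mid]=8>6: swap v[4],v[5]; hi=4 → [2, 3, 4, 6, 7, 8, 10, 11, 12, 14]
v[mid]=7>6: swap v[4],v[4]; hi=3 → [2, 3, 4, 6, 7, 8, 10, 11, 12, 14]
end: lo=3, hi=3; v = [2, 3, 4, 6, 7, 8, 10, 11, 12, 14]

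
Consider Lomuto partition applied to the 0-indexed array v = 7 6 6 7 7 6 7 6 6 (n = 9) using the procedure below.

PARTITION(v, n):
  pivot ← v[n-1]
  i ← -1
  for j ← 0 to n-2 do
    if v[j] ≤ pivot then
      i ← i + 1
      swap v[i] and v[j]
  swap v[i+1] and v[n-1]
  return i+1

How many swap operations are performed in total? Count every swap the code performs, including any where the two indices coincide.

pivot = v[8] = 6; i = -1
j=0: v[0]=7 > 6 → no swap
j=1: v[1]=6 ≤ 6 → i=0, swap v[0],v[1] → 6 7 6 7 7 6 7 6 6
j=2: v[2]=6 ≤ 6 → i=1, swap v[1],v[2] → 6 6 7 7 7 6 7 6 6
j=3: v[3]=7 > 6 → no swap
j=4: v[4]=7 > 6 → no swap
j=5: v[5]=6 ≤ 6 → i=2, swap v[2],v[5] → 6 6 6 7 7 7 7 6 6
j=6: v[6]=7 > 6 → no swap
j=7: v[7]=6 ≤ 6 → i=3, swap v[3],v[7] → 6 6 6 6 7 7 7 7 6
final swap v[4],v[8] → 6 6 6 6 6 7 7 7 7; return 4

5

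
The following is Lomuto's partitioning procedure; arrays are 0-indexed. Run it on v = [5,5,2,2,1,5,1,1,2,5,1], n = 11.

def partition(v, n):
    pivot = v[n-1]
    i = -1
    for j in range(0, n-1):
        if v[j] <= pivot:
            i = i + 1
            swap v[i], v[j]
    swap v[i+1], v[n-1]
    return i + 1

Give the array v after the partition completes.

[1,1,1,1,5,5,5,2,2,5,2]

pivot=1, i=-1
j=0: 5>1, skip
j=1: 5>1, skip
j=2: 2>1, skip
j=3: 2>1, skip
j=4: 1≤1, i=0, swap(0,4) ⇒ [1,5,2,2,5,5,1,1,2,5,1]
j=5: 5>1, skip
j=6: 1≤1, i=1, swap(1,6) ⇒ [1,1,2,2,5,5,5,1,2,5,1]
j=7: 1≤1, i=2, swap(2,7) ⇒ [1,1,1,2,5,5,5,2,2,5,1]
j=8: 2>1, skip
j=9: 5>1, skip
swap(3,10) ⇒ [1,1,1,1,5,5,5,2,2,5,2]; return 3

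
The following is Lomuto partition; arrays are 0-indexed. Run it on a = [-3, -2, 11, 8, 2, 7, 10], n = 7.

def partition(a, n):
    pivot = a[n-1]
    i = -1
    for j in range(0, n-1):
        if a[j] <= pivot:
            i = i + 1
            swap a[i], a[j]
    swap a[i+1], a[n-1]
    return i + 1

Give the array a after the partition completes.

[-3, -2, 8, 2, 7, 10, 11]

pivot = a[6] = 10; i = -1
j=0: a[0]=-3 ≤ 10 → i=0, swap a[0],a[0] (no change) → [-3, -2, 11, 8, 2, 7, 10]
j=1: a[1]=-2 ≤ 10 → i=1, swap a[1],a[1] (no change) → [-3, -2, 11, 8, 2, 7, 10]
j=2: a[2]=11 > 10 → no swap
j=3: a[3]=8 ≤ 10 → i=2, swap a[2],a[3] → [-3, -2, 8, 11, 2, 7, 10]
j=4: a[4]=2 ≤ 10 → i=3, swap a[3],a[4] → [-3, -2, 8, 2, 11, 7, 10]
j=5: a[5]=7 ≤ 10 → i=4, swap a[4],a[5] → [-3, -2, 8, 2, 7, 11, 10]
final swap a[5],a[6] → [-3, -2, 8, 2, 7, 10, 11]; return 5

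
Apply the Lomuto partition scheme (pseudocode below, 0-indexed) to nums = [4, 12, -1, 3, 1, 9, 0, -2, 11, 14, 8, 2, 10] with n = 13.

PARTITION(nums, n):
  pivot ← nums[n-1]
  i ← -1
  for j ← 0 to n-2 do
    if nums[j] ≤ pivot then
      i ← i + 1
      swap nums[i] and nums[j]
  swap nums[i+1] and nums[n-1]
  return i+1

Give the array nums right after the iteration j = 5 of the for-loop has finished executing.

pivot=10, i=-1
j=0: 4≤10, i=0, swap(0,0) ⇒ [4, 12, -1, 3, 1, 9, 0, -2, 11, 14, 8, 2, 10]
j=1: 12>10, skip
j=2: -1≤10, i=1, swap(1,2) ⇒ [4, -1, 12, 3, 1, 9, 0, -2, 11, 14, 8, 2, 10]
j=3: 3≤10, i=2, swap(2,3) ⇒ [4, -1, 3, 12, 1, 9, 0, -2, 11, 14, 8, 2, 10]
j=4: 1≤10, i=3, swap(3,4) ⇒ [4, -1, 3, 1, 12, 9, 0, -2, 11, 14, 8, 2, 10]
j=5: 9≤10, i=4, swap(4,5) ⇒ [4, -1, 3, 1, 9, 12, 0, -2, 11, 14, 8, 2, 10]
(after j=5) nums = [4, -1, 3, 1, 9, 12, 0, -2, 11, 14, 8, 2, 10]

[4, -1, 3, 1, 9, 12, 0, -2, 11, 14, 8, 2, 10]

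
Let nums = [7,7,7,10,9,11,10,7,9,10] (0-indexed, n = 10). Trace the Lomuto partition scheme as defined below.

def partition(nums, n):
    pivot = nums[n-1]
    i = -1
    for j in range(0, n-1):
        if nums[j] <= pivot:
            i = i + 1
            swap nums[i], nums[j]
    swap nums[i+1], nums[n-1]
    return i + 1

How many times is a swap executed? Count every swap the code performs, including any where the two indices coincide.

9

pivot = nums[9] = 10; i = -1
j=0: nums[0]=7 ≤ 10 → i=0, swap nums[0],nums[0] (no change) → [7,7,7,10,9,11,10,7,9,10]
j=1: nums[1]=7 ≤ 10 → i=1, swap nums[1],nums[1] (no change) → [7,7,7,10,9,11,10,7,9,10]
j=2: nums[2]=7 ≤ 10 → i=2, swap nums[2],nums[2] (no change) → [7,7,7,10,9,11,10,7,9,10]
j=3: nums[3]=10 ≤ 10 → i=3, swap nums[3],nums[3] (no change) → [7,7,7,10,9,11,10,7,9,10]
j=4: nums[4]=9 ≤ 10 → i=4, swap nums[4],nums[4] (no change) → [7,7,7,10,9,11,10,7,9,10]
j=5: nums[5]=11 > 10 → no swap
j=6: nums[6]=10 ≤ 10 → i=5, swap nums[5],nums[6] → [7,7,7,10,9,10,11,7,9,10]
j=7: nums[7]=7 ≤ 10 → i=6, swap nums[6],nums[7] → [7,7,7,10,9,10,7,11,9,10]
j=8: nums[8]=9 ≤ 10 → i=7, swap nums[7],nums[8] → [7,7,7,10,9,10,7,9,11,10]
final swap nums[8],nums[9] → [7,7,7,10,9,10,7,9,10,11]; return 8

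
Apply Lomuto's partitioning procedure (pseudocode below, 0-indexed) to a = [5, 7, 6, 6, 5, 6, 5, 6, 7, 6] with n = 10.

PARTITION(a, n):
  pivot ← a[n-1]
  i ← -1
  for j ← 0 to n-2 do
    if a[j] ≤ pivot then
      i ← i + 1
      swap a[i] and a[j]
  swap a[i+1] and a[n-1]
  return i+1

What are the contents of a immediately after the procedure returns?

pivot = a[9] = 6; i = -1
j=0: a[0]=5 ≤ 6 → i=0, swap a[0],a[0] (no change) → [5, 7, 6, 6, 5, 6, 5, 6, 7, 6]
j=1: a[1]=7 > 6 → no swap
j=2: a[2]=6 ≤ 6 → i=1, swap a[1],a[2] → [5, 6, 7, 6, 5, 6, 5, 6, 7, 6]
j=3: a[3]=6 ≤ 6 → i=2, swap a[2],a[3] → [5, 6, 6, 7, 5, 6, 5, 6, 7, 6]
j=4: a[4]=5 ≤ 6 → i=3, swap a[3],a[4] → [5, 6, 6, 5, 7, 6, 5, 6, 7, 6]
j=5: a[5]=6 ≤ 6 → i=4, swap a[4],a[5] → [5, 6, 6, 5, 6, 7, 5, 6, 7, 6]
j=6: a[6]=5 ≤ 6 → i=5, swap a[5],a[6] → [5, 6, 6, 5, 6, 5, 7, 6, 7, 6]
j=7: a[7]=6 ≤ 6 → i=6, swap a[6],a[7] → [5, 6, 6, 5, 6, 5, 6, 7, 7, 6]
j=8: a[8]=7 > 6 → no swap
final swap a[7],a[9] → [5, 6, 6, 5, 6, 5, 6, 6, 7, 7]; return 7

[5, 6, 6, 5, 6, 5, 6, 6, 7, 7]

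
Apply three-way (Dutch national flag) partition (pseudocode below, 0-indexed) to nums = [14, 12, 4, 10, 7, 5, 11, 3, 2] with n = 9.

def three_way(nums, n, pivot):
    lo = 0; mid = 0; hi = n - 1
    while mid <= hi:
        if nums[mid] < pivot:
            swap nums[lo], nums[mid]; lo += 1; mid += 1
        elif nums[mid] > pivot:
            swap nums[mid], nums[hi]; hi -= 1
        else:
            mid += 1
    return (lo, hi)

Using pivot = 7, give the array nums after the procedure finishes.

[2, 3, 4, 5, 7, 11, 10, 12, 14]

lo=0 mid=0 hi=8
14>7: swap(0,8), hi=7 ⇒ [2, 12, 4, 10, 7, 5, 11, 3, 14]
2<7: swap(0,0), lo=1 mid=1 ⇒ [2, 12, 4, 10, 7, 5, 11, 3, 14]
12>7: swap(1,7), hi=6 ⇒ [2, 3, 4, 10, 7, 5, 11, 12, 14]
3<7: swap(1,1), lo=2 mid=2 ⇒ [2, 3, 4, 10, 7, 5, 11, 12, 14]
4<7: swap(2,2), lo=3 mid=3 ⇒ [2, 3, 4, 10, 7, 5, 11, 12, 14]
10>7: swap(3,6), hi=5 ⇒ [2, 3, 4, 11, 7, 5, 10, 12, 14]
11>7: swap(3,5), hi=4 ⇒ [2, 3, 4, 5, 7, 11, 10, 12, 14]
5<7: swap(3,3), lo=4 mid=4 ⇒ [2, 3, 4, 5, 7, 11, 10, 12, 14]
7=7: mid=5
done. lo=4 hi=4; nums=[2, 3, 4, 5, 7, 11, 10, 12, 14]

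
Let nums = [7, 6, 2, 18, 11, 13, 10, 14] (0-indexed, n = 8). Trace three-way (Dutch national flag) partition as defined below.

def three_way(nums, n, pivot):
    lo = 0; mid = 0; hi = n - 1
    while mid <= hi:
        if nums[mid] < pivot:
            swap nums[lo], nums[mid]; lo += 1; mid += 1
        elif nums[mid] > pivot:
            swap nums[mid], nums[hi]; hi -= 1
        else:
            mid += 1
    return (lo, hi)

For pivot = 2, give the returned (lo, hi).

lo=0 mid=0 hi=7
7>2: swap(0,7), hi=6 ⇒ [14, 6, 2, 18, 11, 13, 10, 7]
14>2: swap(0,6), hi=5 ⇒ [10, 6, 2, 18, 11, 13, 14, 7]
10>2: swap(0,5), hi=4 ⇒ [13, 6, 2, 18, 11, 10, 14, 7]
13>2: swap(0,4), hi=3 ⇒ [11, 6, 2, 18, 13, 10, 14, 7]
11>2: swap(0,3), hi=2 ⇒ [18, 6, 2, 11, 13, 10, 14, 7]
18>2: swap(0,2), hi=1 ⇒ [2, 6, 18, 11, 13, 10, 14, 7]
2=2: mid=1
6>2: swap(1,1), hi=0 ⇒ [2, 6, 18, 11, 13, 10, 14, 7]
done. lo=0 hi=0; nums=[2, 6, 18, 11, 13, 10, 14, 7]

(0, 0)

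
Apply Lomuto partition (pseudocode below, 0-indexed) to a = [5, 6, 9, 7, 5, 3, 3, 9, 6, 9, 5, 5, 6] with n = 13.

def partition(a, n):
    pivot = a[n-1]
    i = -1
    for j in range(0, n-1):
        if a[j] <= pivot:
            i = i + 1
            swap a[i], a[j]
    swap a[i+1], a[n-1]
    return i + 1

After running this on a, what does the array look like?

[5, 6, 5, 3, 3, 6, 5, 5, 6, 9, 9, 9, 7]

pivot=6, i=-1
j=0: 5≤6, i=0, swap(0,0) ⇒ [5, 6, 9, 7, 5, 3, 3, 9, 6, 9, 5, 5, 6]
j=1: 6≤6, i=1, swap(1,1) ⇒ [5, 6, 9, 7, 5, 3, 3, 9, 6, 9, 5, 5, 6]
j=2: 9>6, skip
j=3: 7>6, skip
j=4: 5≤6, i=2, swap(2,4) ⇒ [5, 6, 5, 7, 9, 3, 3, 9, 6, 9, 5, 5, 6]
j=5: 3≤6, i=3, swap(3,5) ⇒ [5, 6, 5, 3, 9, 7, 3, 9, 6, 9, 5, 5, 6]
j=6: 3≤6, i=4, swap(4,6) ⇒ [5, 6, 5, 3, 3, 7, 9, 9, 6, 9, 5, 5, 6]
j=7: 9>6, skip
j=8: 6≤6, i=5, swap(5,8) ⇒ [5, 6, 5, 3, 3, 6, 9, 9, 7, 9, 5, 5, 6]
j=9: 9>6, skip
j=10: 5≤6, i=6, swap(6,10) ⇒ [5, 6, 5, 3, 3, 6, 5, 9, 7, 9, 9, 5, 6]
j=11: 5≤6, i=7, swap(7,11) ⇒ [5, 6, 5, 3, 3, 6, 5, 5, 7, 9, 9, 9, 6]
swap(8,12) ⇒ [5, 6, 5, 3, 3, 6, 5, 5, 6, 9, 9, 9, 7]; return 8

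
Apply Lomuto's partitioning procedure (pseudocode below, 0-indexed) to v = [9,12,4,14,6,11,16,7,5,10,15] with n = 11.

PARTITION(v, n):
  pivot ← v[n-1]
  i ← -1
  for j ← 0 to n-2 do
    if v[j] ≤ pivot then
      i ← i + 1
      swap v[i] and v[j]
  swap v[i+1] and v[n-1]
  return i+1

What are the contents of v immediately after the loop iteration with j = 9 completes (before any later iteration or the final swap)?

[9,12,4,14,6,11,7,5,10,16,15]

pivot = v[10] = 15; i = -1
j=0: v[0]=9 ≤ 15 → i=0, swap v[0],v[0] (no change) → [9,12,4,14,6,11,16,7,5,10,15]
j=1: v[1]=12 ≤ 15 → i=1, swap v[1],v[1] (no change) → [9,12,4,14,6,11,16,7,5,10,15]
j=2: v[2]=4 ≤ 15 → i=2, swap v[2],v[2] (no change) → [9,12,4,14,6,11,16,7,5,10,15]
j=3: v[3]=14 ≤ 15 → i=3, swap v[3],v[3] (no change) → [9,12,4,14,6,11,16,7,5,10,15]
j=4: v[4]=6 ≤ 15 → i=4, swap v[4],v[4] (no change) → [9,12,4,14,6,11,16,7,5,10,15]
j=5: v[5]=11 ≤ 15 → i=5, swap v[5],v[5] (no change) → [9,12,4,14,6,11,16,7,5,10,15]
j=6: v[6]=16 > 15 → no swap
j=7: v[7]=7 ≤ 15 → i=6, swap v[6],v[7] → [9,12,4,14,6,11,7,16,5,10,15]
j=8: v[8]=5 ≤ 15 → i=7, swap v[7],v[8] → [9,12,4,14,6,11,7,5,16,10,15]
j=9: v[9]=10 ≤ 15 → i=8, swap v[8],v[9] → [9,12,4,14,6,11,7,5,10,16,15]
(after j=9) v = [9,12,4,14,6,11,7,5,10,16,15]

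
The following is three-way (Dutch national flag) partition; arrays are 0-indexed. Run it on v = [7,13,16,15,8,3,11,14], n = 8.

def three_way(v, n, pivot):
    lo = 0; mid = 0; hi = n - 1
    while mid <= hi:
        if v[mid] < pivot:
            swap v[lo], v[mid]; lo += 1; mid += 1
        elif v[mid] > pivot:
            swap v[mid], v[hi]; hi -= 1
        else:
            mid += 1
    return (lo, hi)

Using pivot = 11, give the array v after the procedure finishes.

[7,3,8,11,15,16,14,13]

pivot = 11; lo=0, mid=0, hi=7
v[mid]=7<11: swap v[0],v[0]; lo=1,mid=1 → [7,13,16,15,8,3,11,14]
v[mid]=13>11: swap v[1],v[7]; hi=6 → [7,14,16,15,8,3,11,13]
v[mid]=14>11: swap v[1],v[6]; hi=5 → [7,11,16,15,8,3,14,13]
v[mid]=11=11: mid=2
v[mid]=16>11: swap v[2],v[5]; hi=4 → [7,11,3,15,8,16,14,13]
v[mid]=3<11: swap v[1],v[2]; lo=2,mid=3 → [7,3,11,15,8,16,14,13]
v[mid]=15>11: swap v[3],v[4]; hi=3 → [7,3,11,8,15,16,14,13]
v[mid]=8<11: swap v[2],v[3]; lo=3,mid=4 → [7,3,8,11,15,16,14,13]
end: lo=3, hi=3; v = [7,3,8,11,15,16,14,13]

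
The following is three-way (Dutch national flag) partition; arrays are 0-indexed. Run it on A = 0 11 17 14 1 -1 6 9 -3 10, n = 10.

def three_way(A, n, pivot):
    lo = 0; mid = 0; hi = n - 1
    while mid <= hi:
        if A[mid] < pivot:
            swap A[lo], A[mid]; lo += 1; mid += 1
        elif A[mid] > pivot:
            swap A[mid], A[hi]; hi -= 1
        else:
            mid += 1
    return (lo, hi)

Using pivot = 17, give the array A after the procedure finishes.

0 11 14 1 -1 6 9 -3 10 17

lo=0 mid=0 hi=9
0<17: swap(0,0), lo=1 mid=1 ⇒ 0 11 17 14 1 -1 6 9 -3 10
11<17: swap(1,1), lo=2 mid=2 ⇒ 0 11 17 14 1 -1 6 9 -3 10
17=17: mid=3
14<17: swap(2,3), lo=3 mid=4 ⇒ 0 11 14 17 1 -1 6 9 -3 10
1<17: swap(3,4), lo=4 mid=5 ⇒ 0 11 14 1 17 -1 6 9 -3 10
-1<17: swap(4,5), lo=5 mid=6 ⇒ 0 11 14 1 -1 17 6 9 -3 10
6<17: swap(5,6), lo=6 mid=7 ⇒ 0 11 14 1 -1 6 17 9 -3 10
9<17: swap(6,7), lo=7 mid=8 ⇒ 0 11 14 1 -1 6 9 17 -3 10
-3<17: swap(7,8), lo=8 mid=9 ⇒ 0 11 14 1 -1 6 9 -3 17 10
10<17: swap(8,9), lo=9 mid=10 ⇒ 0 11 14 1 -1 6 9 -3 10 17
done. lo=9 hi=9; A=0 11 14 1 -1 6 9 -3 10 17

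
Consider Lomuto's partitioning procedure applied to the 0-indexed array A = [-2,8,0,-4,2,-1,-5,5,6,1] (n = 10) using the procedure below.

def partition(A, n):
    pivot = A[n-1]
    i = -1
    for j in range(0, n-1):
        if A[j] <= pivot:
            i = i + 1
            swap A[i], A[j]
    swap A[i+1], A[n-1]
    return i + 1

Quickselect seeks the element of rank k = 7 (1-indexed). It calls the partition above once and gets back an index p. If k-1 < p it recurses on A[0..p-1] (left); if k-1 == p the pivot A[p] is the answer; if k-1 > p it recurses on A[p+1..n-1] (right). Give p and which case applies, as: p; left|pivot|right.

pivot = A[9] = 1; i = -1
j=0: A[0]=-2 ≤ 1 → i=0, swap A[0],A[0] (no change) → [-2,8,0,-4,2,-1,-5,5,6,1]
j=1: A[1]=8 > 1 → no swap
j=2: A[2]=0 ≤ 1 → i=1, swap A[1],A[2] → [-2,0,8,-4,2,-1,-5,5,6,1]
j=3: A[3]=-4 ≤ 1 → i=2, swap A[2],A[3] → [-2,0,-4,8,2,-1,-5,5,6,1]
j=4: A[4]=2 > 1 → no swap
j=5: A[5]=-1 ≤ 1 → i=3, swap A[3],A[5] → [-2,0,-4,-1,2,8,-5,5,6,1]
j=6: A[6]=-5 ≤ 1 → i=4, swap A[4],A[6] → [-2,0,-4,-1,-5,8,2,5,6,1]
j=7: A[7]=5 > 1 → no swap
j=8: A[8]=6 > 1 → no swap
final swap A[5],A[9] → [-2,0,-4,-1,-5,1,2,5,6,8]; return 5
p = 5; k-1 = 6 > 5 ⇒ right

5; right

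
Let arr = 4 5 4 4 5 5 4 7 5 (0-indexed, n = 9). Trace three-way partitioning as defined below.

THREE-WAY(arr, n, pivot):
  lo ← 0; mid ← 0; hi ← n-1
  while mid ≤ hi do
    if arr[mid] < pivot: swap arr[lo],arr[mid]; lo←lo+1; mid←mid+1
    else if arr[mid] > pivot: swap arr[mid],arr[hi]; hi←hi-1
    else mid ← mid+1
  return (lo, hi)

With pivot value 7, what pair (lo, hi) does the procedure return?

lo=0 mid=0 hi=8
4<7: swap(0,0), lo=1 mid=1 ⇒ 4 5 4 4 5 5 4 7 5
5<7: swap(1,1), lo=2 mid=2 ⇒ 4 5 4 4 5 5 4 7 5
4<7: swap(2,2), lo=3 mid=3 ⇒ 4 5 4 4 5 5 4 7 5
4<7: swap(3,3), lo=4 mid=4 ⇒ 4 5 4 4 5 5 4 7 5
5<7: swap(4,4), lo=5 mid=5 ⇒ 4 5 4 4 5 5 4 7 5
5<7: swap(5,5), lo=6 mid=6 ⇒ 4 5 4 4 5 5 4 7 5
4<7: swap(6,6), lo=7 mid=7 ⇒ 4 5 4 4 5 5 4 7 5
7=7: mid=8
5<7: swap(7,8), lo=8 mid=9 ⇒ 4 5 4 4 5 5 4 5 7
done. lo=8 hi=8; arr=4 5 4 4 5 5 4 5 7

(8, 8)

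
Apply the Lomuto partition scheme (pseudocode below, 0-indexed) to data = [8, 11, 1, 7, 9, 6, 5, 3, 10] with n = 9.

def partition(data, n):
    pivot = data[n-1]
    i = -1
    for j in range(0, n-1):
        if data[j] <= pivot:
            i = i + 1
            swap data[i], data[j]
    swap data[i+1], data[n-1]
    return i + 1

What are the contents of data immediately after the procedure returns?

pivot = data[8] = 10; i = -1
j=0: data[0]=8 ≤ 10 → i=0, swap data[0],data[0] (no change) → [8, 11, 1, 7, 9, 6, 5, 3, 10]
j=1: data[1]=11 > 10 → no swap
j=2: data[2]=1 ≤ 10 → i=1, swap data[1],data[2] → [8, 1, 11, 7, 9, 6, 5, 3, 10]
j=3: data[3]=7 ≤ 10 → i=2, swap data[2],data[3] → [8, 1, 7, 11, 9, 6, 5, 3, 10]
j=4: data[4]=9 ≤ 10 → i=3, swap data[3],data[4] → [8, 1, 7, 9, 11, 6, 5, 3, 10]
j=5: data[5]=6 ≤ 10 → i=4, swap data[4],data[5] → [8, 1, 7, 9, 6, 11, 5, 3, 10]
j=6: data[6]=5 ≤ 10 → i=5, swap data[5],data[6] → [8, 1, 7, 9, 6, 5, 11, 3, 10]
j=7: data[7]=3 ≤ 10 → i=6, swap data[6],data[7] → [8, 1, 7, 9, 6, 5, 3, 11, 10]
final swap data[7],data[8] → [8, 1, 7, 9, 6, 5, 3, 10, 11]; return 7

[8, 1, 7, 9, 6, 5, 3, 10, 11]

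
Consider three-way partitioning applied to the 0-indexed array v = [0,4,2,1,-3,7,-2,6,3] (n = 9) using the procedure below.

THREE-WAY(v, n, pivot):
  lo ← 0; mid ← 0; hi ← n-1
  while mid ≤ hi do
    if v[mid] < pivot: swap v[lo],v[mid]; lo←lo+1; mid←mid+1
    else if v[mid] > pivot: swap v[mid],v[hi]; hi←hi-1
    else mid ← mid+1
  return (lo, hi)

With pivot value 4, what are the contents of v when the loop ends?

pivot = 4; lo=0, mid=0, hi=8
v[mid]=0<4: swap v[0],v[0]; lo=1,mid=1 → [0,4,2,1,-3,7,-2,6,3]
v[mid]=4=4: mid=2
v[mid]=2<4: swap v[1],v[2]; lo=2,mid=3 → [0,2,4,1,-3,7,-2,6,3]
v[mid]=1<4: swap v[2],v[3]; lo=3,mid=4 → [0,2,1,4,-3,7,-2,6,3]
v[mid]=-3<4: swap v[3],v[4]; lo=4,mid=5 → [0,2,1,-3,4,7,-2,6,3]
v[mid]=7>4: swap v[5],v[8]; hi=7 → [0,2,1,-3,4,3,-2,6,7]
v[mid]=3<4: swap v[4],v[5]; lo=5,mid=6 → [0,2,1,-3,3,4,-2,6,7]
v[mid]=-2<4: swap v[5],v[6]; lo=6,mid=7 → [0,2,1,-3,3,-2,4,6,7]
v[mid]=6>4: swap v[7],v[7]; hi=6 → [0,2,1,-3,3,-2,4,6,7]
end: lo=6, hi=6; v = [0,2,1,-3,3,-2,4,6,7]

[0,2,1,-3,3,-2,4,6,7]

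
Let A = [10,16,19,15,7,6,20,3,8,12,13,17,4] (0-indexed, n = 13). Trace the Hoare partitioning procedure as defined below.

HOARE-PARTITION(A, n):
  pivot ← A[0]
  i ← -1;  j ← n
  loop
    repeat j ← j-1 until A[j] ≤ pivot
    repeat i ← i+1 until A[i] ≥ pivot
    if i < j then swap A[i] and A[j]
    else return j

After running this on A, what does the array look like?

pivot=10
j stops at 12 (4), i stops at 0 (10); swap ⇒ [4,16,19,15,7,6,20,3,8,12,13,17,10]
j stops at 8 (8), i stops at 1 (16); swap ⇒ [4,8,19,15,7,6,20,3,16,12,13,17,10]
j stops at 7 (3), i stops at 2 (19); swap ⇒ [4,8,3,15,7,6,20,19,16,12,13,17,10]
j stops at 5 (6), i stops at 3 (15); swap ⇒ [4,8,3,6,7,15,20,19,16,12,13,17,10]
j stops at 4, i stops at 5; i≥j ⇒ return 4. A=[4,8,3,6,7,15,20,19,16,12,13,17,10]

[4,8,3,6,7,15,20,19,16,12,13,17,10]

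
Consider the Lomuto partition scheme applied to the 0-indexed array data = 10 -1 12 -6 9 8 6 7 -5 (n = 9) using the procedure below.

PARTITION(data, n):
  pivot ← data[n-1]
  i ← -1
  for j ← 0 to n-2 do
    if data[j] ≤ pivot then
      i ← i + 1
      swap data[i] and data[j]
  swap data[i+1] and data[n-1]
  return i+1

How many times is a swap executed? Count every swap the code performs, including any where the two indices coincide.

2

pivot=-5, i=-1
j=0: 10>-5, skip
j=1: -1>-5, skip
j=2: 12>-5, skip
j=3: -6≤-5, i=0, swap(0,3) ⇒ -6 -1 12 10 9 8 6 7 -5
j=4: 9>-5, skip
j=5: 8>-5, skip
j=6: 6>-5, skip
j=7: 7>-5, skip
swap(1,8) ⇒ -6 -5 12 10 9 8 6 7 -1; return 1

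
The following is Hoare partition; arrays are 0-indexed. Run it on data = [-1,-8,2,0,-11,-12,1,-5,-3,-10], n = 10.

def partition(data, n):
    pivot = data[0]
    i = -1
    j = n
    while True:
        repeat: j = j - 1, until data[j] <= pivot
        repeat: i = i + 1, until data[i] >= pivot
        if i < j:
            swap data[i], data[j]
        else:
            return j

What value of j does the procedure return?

5

pivot = data[0] = -1; i = -1, j = 10
j→9 (data[9]=-10≤-1), i→0 (data[0]=-1≥-1); i<j, swap → [-10,-8,2,0,-11,-12,1,-5,-3,-1]
j→8 (data[8]=-3≤-1), i→2 (data[2]=2≥-1); i<j, swap → [-10,-8,-3,0,-11,-12,1,-5,2,-1]
j→7 (data[7]=-5≤-1), i→3 (data[3]=0≥-1); i<j, swap → [-10,-8,-3,-5,-11,-12,1,0,2,-1]
j→5, i→6; i≥j, return j=5. data = [-10,-8,-3,-5,-11,-12,1,0,2,-1]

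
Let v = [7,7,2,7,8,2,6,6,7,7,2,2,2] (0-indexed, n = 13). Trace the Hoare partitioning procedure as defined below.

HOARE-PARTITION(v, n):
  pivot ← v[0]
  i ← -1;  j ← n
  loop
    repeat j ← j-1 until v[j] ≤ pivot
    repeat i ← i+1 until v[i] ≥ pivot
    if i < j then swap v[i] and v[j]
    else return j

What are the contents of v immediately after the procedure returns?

pivot = v[0] = 7; i = -1, j = 13
j→12 (v[12]=2≤7), i→0 (v[0]=7≥7); i<j, swap → [2,7,2,7,8,2,6,6,7,7,2,2,7]
j→11 (v[11]=2≤7), i→1 (v[1]=7≥7); i<j, swap → [2,2,2,7,8,2,6,6,7,7,2,7,7]
j→10 (v[10]=2≤7), i→3 (v[3]=7≥7); i<j, swap → [2,2,2,2,8,2,6,6,7,7,7,7,7]
j→9 (v[9]=7≤7), i→4 (v[4]=8≥7); i<j, swap → [2,2,2,2,7,2,6,6,7,8,7,7,7]
j→8, i→8; i≥j, return j=8. v = [2,2,2,2,7,2,6,6,7,8,7,7,7]

[2,2,2,2,7,2,6,6,7,8,7,7,7]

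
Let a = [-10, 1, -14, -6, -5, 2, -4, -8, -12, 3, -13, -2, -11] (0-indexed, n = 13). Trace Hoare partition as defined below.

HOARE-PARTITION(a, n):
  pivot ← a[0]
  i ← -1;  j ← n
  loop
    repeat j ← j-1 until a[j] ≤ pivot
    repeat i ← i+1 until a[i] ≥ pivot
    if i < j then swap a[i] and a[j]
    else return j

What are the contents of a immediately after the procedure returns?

[-11, -13, -14, -12, -5, 2, -4, -8, -6, 3, 1, -2, -10]

pivot = a[0] = -10; i = -1, j = 13
j→12 (a[12]=-11≤-10), i→0 (a[0]=-10≥-10); i<j, swap → [-11, 1, -14, -6, -5, 2, -4, -8, -12, 3, -13, -2, -10]
j→10 (a[10]=-13≤-10), i→1 (a[1]=1≥-10); i<j, swap → [-11, -13, -14, -6, -5, 2, -4, -8, -12, 3, 1, -2, -10]
j→8 (a[8]=-12≤-10), i→3 (a[3]=-6≥-10); i<j, swap → [-11, -13, -14, -12, -5, 2, -4, -8, -6, 3, 1, -2, -10]
j→3, i→4; i≥j, return j=3. a = [-11, -13, -14, -12, -5, 2, -4, -8, -6, 3, 1, -2, -10]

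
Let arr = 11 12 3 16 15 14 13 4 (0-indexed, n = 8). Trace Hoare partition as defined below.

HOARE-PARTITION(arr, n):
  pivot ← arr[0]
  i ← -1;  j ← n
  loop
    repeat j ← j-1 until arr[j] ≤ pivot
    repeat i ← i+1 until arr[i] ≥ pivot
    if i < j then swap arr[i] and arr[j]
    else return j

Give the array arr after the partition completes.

4 3 12 16 15 14 13 11

pivot=11
j stops at 7 (4), i stops at 0 (11); swap ⇒ 4 12 3 16 15 14 13 11
j stops at 2 (3), i stops at 1 (12); swap ⇒ 4 3 12 16 15 14 13 11
j stops at 1, i stops at 2; i≥j ⇒ return 1. arr=4 3 12 16 15 14 13 11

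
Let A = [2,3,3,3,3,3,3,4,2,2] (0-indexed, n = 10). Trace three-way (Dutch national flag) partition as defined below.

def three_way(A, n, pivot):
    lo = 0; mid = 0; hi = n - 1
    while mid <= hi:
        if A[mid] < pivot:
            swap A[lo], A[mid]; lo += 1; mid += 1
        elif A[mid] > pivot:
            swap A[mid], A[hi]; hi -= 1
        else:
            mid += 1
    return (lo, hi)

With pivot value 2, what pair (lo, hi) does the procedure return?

lo=0 mid=0 hi=9
2=2: mid=1
3>2: swap(1,9), hi=8 ⇒ [2,2,3,3,3,3,3,4,2,3]
2=2: mid=2
3>2: swap(2,8), hi=7 ⇒ [2,2,2,3,3,3,3,4,3,3]
2=2: mid=3
3>2: swap(3,7), hi=6 ⇒ [2,2,2,4,3,3,3,3,3,3]
4>2: swap(3,6), hi=5 ⇒ [2,2,2,3,3,3,4,3,3,3]
3>2: swap(3,5), hi=4 ⇒ [2,2,2,3,3,3,4,3,3,3]
3>2: swap(3,4), hi=3 ⇒ [2,2,2,3,3,3,4,3,3,3]
3>2: swap(3,3), hi=2 ⇒ [2,2,2,3,3,3,4,3,3,3]
done. lo=0 hi=2; A=[2,2,2,3,3,3,4,3,3,3]

(0, 2)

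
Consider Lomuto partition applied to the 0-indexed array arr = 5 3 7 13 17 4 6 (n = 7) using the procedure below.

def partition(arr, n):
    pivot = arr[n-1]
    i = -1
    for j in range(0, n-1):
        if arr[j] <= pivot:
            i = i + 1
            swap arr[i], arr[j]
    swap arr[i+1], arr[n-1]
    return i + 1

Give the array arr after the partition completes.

pivot=6, i=-1
j=0: 5≤6, i=0, swap(0,0) ⇒ 5 3 7 13 17 4 6
j=1: 3≤6, i=1, swap(1,1) ⇒ 5 3 7 13 17 4 6
j=2: 7>6, skip
j=3: 13>6, skip
j=4: 17>6, skip
j=5: 4≤6, i=2, swap(2,5) ⇒ 5 3 4 13 17 7 6
swap(3,6) ⇒ 5 3 4 6 17 7 13; return 3

5 3 4 6 17 7 13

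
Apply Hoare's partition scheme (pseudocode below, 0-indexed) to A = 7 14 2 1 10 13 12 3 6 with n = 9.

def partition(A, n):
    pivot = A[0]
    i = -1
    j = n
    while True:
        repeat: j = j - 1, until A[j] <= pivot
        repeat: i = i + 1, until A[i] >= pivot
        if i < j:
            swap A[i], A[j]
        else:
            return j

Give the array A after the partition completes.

6 3 2 1 10 13 12 14 7

pivot = A[0] = 7; i = -1, j = 9
j→8 (A[8]=6≤7), i→0 (A[0]=7≥7); i<j, swap → 6 14 2 1 10 13 12 3 7
j→7 (A[7]=3≤7), i→1 (A[1]=14≥7); i<j, swap → 6 3 2 1 10 13 12 14 7
j→3, i→4; i≥j, return j=3. A = 6 3 2 1 10 13 12 14 7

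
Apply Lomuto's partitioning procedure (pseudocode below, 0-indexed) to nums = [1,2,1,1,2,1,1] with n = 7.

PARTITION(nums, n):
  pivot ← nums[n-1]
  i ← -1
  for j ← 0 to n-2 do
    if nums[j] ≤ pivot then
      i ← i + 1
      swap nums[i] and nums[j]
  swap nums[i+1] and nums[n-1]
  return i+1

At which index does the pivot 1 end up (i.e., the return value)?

4

pivot = nums[6] = 1; i = -1
j=0: nums[0]=1 ≤ 1 → i=0, swap nums[0],nums[0] (no change) → [1,2,1,1,2,1,1]
j=1: nums[1]=2 > 1 → no swap
j=2: nums[2]=1 ≤ 1 → i=1, swap nums[1],nums[2] → [1,1,2,1,2,1,1]
j=3: nums[3]=1 ≤ 1 → i=2, swap nums[2],nums[3] → [1,1,1,2,2,1,1]
j=4: nums[4]=2 > 1 → no swap
j=5: nums[5]=1 ≤ 1 → i=3, swap nums[3],nums[5] → [1,1,1,1,2,2,1]
final swap nums[4],nums[6] → [1,1,1,1,1,2,2]; return 4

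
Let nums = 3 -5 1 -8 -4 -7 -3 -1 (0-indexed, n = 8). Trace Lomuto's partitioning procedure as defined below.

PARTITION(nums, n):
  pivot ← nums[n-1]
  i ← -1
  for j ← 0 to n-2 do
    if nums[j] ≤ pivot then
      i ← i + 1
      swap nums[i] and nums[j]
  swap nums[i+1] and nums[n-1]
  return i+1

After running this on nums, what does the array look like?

pivot=-1, i=-1
j=0: 3>-1, skip
j=1: -5≤-1, i=0, swap(0,1) ⇒ -5 3 1 -8 -4 -7 -3 -1
j=2: 1>-1, skip
j=3: -8≤-1, i=1, swap(1,3) ⇒ -5 -8 1 3 -4 -7 -3 -1
j=4: -4≤-1, i=2, swap(2,4) ⇒ -5 -8 -4 3 1 -7 -3 -1
j=5: -7≤-1, i=3, swap(3,5) ⇒ -5 -8 -4 -7 1 3 -3 -1
j=6: -3≤-1, i=4, swap(4,6) ⇒ -5 -8 -4 -7 -3 3 1 -1
swap(5,7) ⇒ -5 -8 -4 -7 -3 -1 1 3; return 5

-5 -8 -4 -7 -3 -1 1 3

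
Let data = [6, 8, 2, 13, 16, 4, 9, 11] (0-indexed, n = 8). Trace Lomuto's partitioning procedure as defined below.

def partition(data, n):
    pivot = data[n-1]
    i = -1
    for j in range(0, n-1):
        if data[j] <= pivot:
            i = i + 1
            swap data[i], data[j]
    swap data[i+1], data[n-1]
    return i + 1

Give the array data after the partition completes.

[6, 8, 2, 4, 9, 11, 16, 13]

pivot=11, i=-1
j=0: 6≤11, i=0, swap(0,0) ⇒ [6, 8, 2, 13, 16, 4, 9, 11]
j=1: 8≤11, i=1, swap(1,1) ⇒ [6, 8, 2, 13, 16, 4, 9, 11]
j=2: 2≤11, i=2, swap(2,2) ⇒ [6, 8, 2, 13, 16, 4, 9, 11]
j=3: 13>11, skip
j=4: 16>11, skip
j=5: 4≤11, i=3, swap(3,5) ⇒ [6, 8, 2, 4, 16, 13, 9, 11]
j=6: 9≤11, i=4, swap(4,6) ⇒ [6, 8, 2, 4, 9, 13, 16, 11]
swap(5,7) ⇒ [6, 8, 2, 4, 9, 11, 16, 13]; return 5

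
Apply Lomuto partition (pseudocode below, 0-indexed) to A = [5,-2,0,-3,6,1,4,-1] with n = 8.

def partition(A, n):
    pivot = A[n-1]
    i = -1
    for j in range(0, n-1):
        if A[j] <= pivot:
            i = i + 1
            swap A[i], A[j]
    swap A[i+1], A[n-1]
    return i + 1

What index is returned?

2

pivot = A[7] = -1; i = -1
j=0: A[0]=5 > -1 → no swap
j=1: A[1]=-2 ≤ -1 → i=0, swap A[0],A[1] → [-2,5,0,-3,6,1,4,-1]
j=2: A[2]=0 > -1 → no swap
j=3: A[3]=-3 ≤ -1 → i=1, swap A[1],A[3] → [-2,-3,0,5,6,1,4,-1]
j=4: A[4]=6 > -1 → no swap
j=5: A[5]=1 > -1 → no swap
j=6: A[6]=4 > -1 → no swap
final swap A[2],A[7] → [-2,-3,-1,5,6,1,4,0]; return 2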